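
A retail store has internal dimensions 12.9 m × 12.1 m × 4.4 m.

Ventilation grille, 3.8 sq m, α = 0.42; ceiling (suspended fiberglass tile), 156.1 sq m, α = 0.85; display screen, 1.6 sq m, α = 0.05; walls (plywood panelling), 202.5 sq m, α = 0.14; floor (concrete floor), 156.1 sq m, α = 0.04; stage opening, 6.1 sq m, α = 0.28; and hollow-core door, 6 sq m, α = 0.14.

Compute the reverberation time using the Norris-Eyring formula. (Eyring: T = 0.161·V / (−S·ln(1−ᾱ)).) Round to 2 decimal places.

0.53 s

S = Σ Sᵢ = 532.2 sq m.
Σ(Sᵢαᵢ) = 3.8·0.42 + 156.1·0.85 + 1.6·0.05 + 202.5·0.14 + 156.1·0.04 + 6.1·0.28 + 6·0.14 = 171.503.
ᾱ = 171.503 / 532.2 = 0.3223.
Eyring denominator: −S ln(1−ᾱ) = 207.053.
V = 12.9 × 12.1 × 4.4 = 686.796 m³.
RT60 = 0.161 × 686.796 / 207.053 = 0.53 s.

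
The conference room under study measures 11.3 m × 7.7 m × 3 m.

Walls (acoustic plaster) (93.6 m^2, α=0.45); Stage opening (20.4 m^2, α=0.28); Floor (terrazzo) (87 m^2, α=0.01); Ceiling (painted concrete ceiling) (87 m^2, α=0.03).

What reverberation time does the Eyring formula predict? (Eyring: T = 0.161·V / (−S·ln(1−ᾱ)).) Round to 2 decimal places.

Total surface area S = 93.6 + 20.4 + 87 + 87 = 288.0 m^2.
Absorption A = 93.6×0.45 + 20.4×0.28 + 87×0.01 + 87×0.03 = 51.312 sabins.
Mean coefficient ᾱ = A/S = 0.1782.
−S·ln(1−ᾱ) = −288.0 × ln(1 − 0.1782) = 56.522.
V = 11.3 × 7.7 × 3 = 261.03 m³.
T = 0.161·V/[−S·ln(1−ᾱ)] = 0.161·261.03/56.522 = 0.74 s.

0.74 s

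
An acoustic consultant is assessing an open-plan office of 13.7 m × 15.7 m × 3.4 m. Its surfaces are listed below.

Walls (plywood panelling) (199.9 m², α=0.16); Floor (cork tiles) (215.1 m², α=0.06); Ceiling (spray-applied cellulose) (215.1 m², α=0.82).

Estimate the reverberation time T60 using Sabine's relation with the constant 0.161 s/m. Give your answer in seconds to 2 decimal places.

A = Σ Sᵢαᵢ = 199.9×0.16 + 215.1×0.06 + 215.1×0.82 = 221.272 sabins.
Volume V = 13.7 × 15.7 × 3.4 = 731.306 m³.
RT60 = 0.161 · V / A = 0.161 × 731.306 / 221.272 = 0.53 s.

0.53 sec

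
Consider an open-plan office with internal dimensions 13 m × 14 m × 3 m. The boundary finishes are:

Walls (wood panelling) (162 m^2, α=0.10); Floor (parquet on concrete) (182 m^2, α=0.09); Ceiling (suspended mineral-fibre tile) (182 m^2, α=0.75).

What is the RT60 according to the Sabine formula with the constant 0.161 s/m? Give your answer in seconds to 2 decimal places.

0.52 seconds

Total absorption A = 162·0.10 + 182·0.09 + 182·0.75
  = 16.200 + 16.380 + 136.500 = 169.080 m^2 sabins.
Room volume: 546 m³.
Sabine: RT60 = 0.161 × 546 / 169.080 = 0.52 s.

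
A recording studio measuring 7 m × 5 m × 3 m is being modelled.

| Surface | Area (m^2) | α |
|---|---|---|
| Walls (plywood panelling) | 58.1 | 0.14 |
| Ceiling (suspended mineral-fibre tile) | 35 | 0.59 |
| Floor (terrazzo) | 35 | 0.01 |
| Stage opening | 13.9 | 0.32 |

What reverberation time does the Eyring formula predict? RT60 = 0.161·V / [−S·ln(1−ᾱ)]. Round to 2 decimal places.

S = Σ Sᵢ = 142.0 m^2.
Σ(Sᵢαᵢ) = 58.1×0.14 + 35×0.59 + 35×0.01 + 13.9×0.32 = 33.582.
Mean coefficient ᾱ = A/S = 0.2365.
Eyring denominator: −S ln(1−ᾱ) = 38.318.
V = 7 × 5 × 3 = 105 m³.
RT60 = 0.161 × 105 / 38.318 = 0.44 s.

0.44 s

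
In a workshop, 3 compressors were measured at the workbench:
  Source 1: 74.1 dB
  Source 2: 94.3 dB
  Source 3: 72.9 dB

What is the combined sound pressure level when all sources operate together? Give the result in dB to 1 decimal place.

Sum in the linear (power) domain: Σ 10^(Lᵢ/10) = 10^(74.1/10) + 10^(94.3/10) + 10^(72.9/10) = 2.737e+09.
Combined level = 10 log₁₀(2.737e+09) = 94.4 dB.

94.4 dB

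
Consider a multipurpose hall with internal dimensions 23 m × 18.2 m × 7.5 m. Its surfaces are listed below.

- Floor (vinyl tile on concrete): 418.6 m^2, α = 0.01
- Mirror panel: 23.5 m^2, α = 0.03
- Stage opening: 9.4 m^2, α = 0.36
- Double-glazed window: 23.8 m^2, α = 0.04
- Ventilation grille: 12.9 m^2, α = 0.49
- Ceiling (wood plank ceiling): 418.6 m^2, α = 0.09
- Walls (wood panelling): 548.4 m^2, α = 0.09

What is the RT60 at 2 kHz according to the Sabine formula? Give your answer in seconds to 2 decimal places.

Summing Sᵢαᵢ: 4.186 + 0.705 + 3.384 + 0.952 + 6.321 + 37.674 + 49.356 → A = 102.578 sabins.
V = 23·18.2·7.5 = 3139.5 m³.
Sabine: RT60 = 0.161 × 3139.5 / 102.578 = 4.93 s.

4.93 s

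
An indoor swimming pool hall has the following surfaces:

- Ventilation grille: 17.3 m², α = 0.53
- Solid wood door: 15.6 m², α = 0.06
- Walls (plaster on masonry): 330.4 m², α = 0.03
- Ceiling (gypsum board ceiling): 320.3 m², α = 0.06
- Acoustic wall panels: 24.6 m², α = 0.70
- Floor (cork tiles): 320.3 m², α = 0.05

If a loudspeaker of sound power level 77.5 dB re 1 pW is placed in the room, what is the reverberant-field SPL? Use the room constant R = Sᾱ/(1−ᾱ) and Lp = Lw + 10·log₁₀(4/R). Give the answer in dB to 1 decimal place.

Σ(Sᵢαᵢ) = 17.3×0.53 + 15.6×0.06 + 330.4×0.03 + 320.3×0.06 + 24.6×0.70 + 320.3×0.05 = 72.470; total area S = 1028.5 m².
ᾱ = 72.470/1028.5 = 0.0705; R = Sᾱ/(1−ᾱ) = 72.470/(1−0.0705) = 77.967 m².
Lp = 77.5 + 10·log₁₀(4/77.967) = 77.5 + (-12.90) = 64.6 dB.

64.6 dB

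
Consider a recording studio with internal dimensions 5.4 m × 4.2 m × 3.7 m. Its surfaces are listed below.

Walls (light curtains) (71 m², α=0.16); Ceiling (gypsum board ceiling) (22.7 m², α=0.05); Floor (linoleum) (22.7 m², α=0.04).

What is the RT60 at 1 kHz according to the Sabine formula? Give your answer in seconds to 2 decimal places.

1.01 s

Total absorption A = 71*0.16 + 22.7*0.05 + 22.7*0.04
  = 11.360 + 1.135 + 0.908 = 13.403 m² sabins.
V = 5.4·4.2·3.7 = 83.916 m³.
Sabine: RT60 = 0.161 × 83.916 / 13.403 = 1.01 s.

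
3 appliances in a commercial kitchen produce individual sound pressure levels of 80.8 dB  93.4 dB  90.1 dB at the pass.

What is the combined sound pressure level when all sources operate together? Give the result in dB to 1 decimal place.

95.2 dB

Σ 10^(Lᵢ/10) = 3.331e+09.
Combined level = 10 log₁₀(3.331e+09) = 95.2 dB.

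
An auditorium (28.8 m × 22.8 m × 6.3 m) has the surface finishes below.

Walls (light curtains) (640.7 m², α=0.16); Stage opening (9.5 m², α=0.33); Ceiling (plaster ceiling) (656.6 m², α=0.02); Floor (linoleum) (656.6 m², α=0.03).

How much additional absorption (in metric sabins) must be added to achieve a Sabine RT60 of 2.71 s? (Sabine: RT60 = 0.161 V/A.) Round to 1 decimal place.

107.3 sabins

Summing Sᵢαᵢ: 102.512 + 3.135 + 13.132 + 19.698 → A₁ = 138.477 sabins.
V = 4136.832 m³. Required absorption A₂ = 0.161 × 4136.832 / 2.71 = 245.768 sabins.
ΔA = A₂ − A₁ = 245.768 − 138.477 = 107.3 sabins.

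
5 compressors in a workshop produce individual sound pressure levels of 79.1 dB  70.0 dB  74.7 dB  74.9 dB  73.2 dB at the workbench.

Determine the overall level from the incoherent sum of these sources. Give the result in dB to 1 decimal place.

82.4 dB

Sum in the linear (power) domain: Σ 10^(Lᵢ/10) = 10^(79.1/10) + 10^(70.0/10) + 10^(74.7/10) + 10^(74.9/10) + 10^(73.2/10) = 1.726e+08.
Combined level = 10 log₁₀(1.726e+08) = 82.4 dB.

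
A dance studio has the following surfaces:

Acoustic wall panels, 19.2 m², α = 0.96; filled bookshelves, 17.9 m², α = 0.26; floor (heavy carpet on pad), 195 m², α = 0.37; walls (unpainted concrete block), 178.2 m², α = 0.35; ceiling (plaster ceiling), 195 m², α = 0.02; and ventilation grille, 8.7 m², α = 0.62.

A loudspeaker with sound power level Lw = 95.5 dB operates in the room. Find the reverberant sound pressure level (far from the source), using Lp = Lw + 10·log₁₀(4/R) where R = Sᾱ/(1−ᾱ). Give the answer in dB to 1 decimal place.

Σ(Sᵢαᵢ) = 19.2·0.96 + 17.9·0.26 + 195·0.37 + 178.2·0.35 + 195·0.02 + 8.7·0.62 = 166.900; total area S = 614.0 m².
ᾱ = 0.2718, so room constant R = A/(1−ᾱ) = 229.195 m².
Lp = 95.5 + 10·log₁₀(4/229.195) = 95.5 + (-17.58) = 77.9 dB.

77.9 dB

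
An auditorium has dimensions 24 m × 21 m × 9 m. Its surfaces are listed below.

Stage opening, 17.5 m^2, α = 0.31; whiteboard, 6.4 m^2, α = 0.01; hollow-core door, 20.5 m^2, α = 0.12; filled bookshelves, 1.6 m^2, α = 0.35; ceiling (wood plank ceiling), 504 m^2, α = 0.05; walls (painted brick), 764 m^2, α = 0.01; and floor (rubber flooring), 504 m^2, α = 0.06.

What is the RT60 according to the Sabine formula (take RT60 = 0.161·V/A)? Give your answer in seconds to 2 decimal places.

10.20 seconds

Equivalent absorption area: A = 17.5*0.31 + 6.4*0.01 + 20.5*0.12 + 1.6*0.35 + 504*0.05 + 764*0.01 + 504*0.06 = 71.589 m^2.
V = 24·21·9 = 4536 m³.
T = 0.161 V/A = 0.161·4536/71.589 = 10.20 s.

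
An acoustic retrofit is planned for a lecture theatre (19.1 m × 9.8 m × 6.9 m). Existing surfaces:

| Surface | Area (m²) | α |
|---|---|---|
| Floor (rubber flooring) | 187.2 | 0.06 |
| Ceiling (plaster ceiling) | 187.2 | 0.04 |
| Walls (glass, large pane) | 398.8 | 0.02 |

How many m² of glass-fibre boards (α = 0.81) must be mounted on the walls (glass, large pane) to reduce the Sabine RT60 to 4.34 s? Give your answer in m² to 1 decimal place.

Total absorption A₁ = 187.2×0.06 + 187.2×0.04 + 398.8×0.02
  = 11.232 + 7.488 + 7.976 = 26.696 m² sabins.
V = 1291.542 m³. Target absorption A₂ = 0.161 × 1291.542 / 4.34 = 47.912 sabins.
Absorption to add: 47.912 − 26.696 = 21.216 sabins.
Net gain per m²: Δα = 0.81 − 0.02 = 0.79.
Area = ΔA/Δα = 21.216/0.79 = 26.9 m².

26.9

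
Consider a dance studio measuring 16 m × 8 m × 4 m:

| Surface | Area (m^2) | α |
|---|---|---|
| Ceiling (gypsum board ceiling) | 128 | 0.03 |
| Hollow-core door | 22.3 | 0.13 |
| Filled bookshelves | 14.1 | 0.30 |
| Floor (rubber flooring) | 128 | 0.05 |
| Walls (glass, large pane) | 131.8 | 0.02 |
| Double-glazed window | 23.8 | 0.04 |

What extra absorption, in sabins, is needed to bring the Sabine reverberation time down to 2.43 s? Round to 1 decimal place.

Summing Sᵢαᵢ: 3.840 + 2.899 + 4.230 + 6.400 + 2.636 + 0.952 → A₁ = 20.957 sabins.
V = 512 m³. Required absorption A₂ = 0.161 × 512 / 2.43 = 33.923 sabins.
Shortfall: 33.923 − 20.957 = 13.0 sabins.

13.0 sabins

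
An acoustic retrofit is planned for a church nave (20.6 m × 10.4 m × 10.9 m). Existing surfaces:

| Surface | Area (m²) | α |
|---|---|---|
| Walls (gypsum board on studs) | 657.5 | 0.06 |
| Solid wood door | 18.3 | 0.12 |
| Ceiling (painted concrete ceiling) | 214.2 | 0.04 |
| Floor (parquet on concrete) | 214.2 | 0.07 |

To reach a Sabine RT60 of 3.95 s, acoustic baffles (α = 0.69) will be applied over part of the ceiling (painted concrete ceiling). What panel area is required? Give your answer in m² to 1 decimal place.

A₁ = Σ Sᵢαᵢ = 657.5·0.06 + 18.3·0.12 + 214.2·0.04 + 214.2·0.07 = 65.208 sabins.
Required A₂ = 0.161·2335.216/3.95 = 95.182 sabins.
Absorption to add: 95.182 − 65.208 = 29.974 sabins.
Each m² of panel replacing the ceiling (painted concrete ceiling) adds (0.69 − 0.04) = 0.65 sabins.
Panel area = 29.974 / 0.65 = 46.1 m².

46.1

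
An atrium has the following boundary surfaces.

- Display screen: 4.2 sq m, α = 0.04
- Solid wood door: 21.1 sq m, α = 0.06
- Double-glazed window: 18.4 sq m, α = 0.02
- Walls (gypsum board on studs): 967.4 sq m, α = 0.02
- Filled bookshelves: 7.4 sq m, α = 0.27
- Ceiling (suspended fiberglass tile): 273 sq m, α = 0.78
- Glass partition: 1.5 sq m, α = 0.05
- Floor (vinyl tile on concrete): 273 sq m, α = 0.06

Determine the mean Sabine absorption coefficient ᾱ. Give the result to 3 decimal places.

Total surface area S = 1566.0 sq m.
Σ(Sᵢαᵢ) = 4.2*0.04 + 21.1*0.06 + 18.4*0.02 + 967.4*0.02 + 7.4*0.27 + 273*0.78 + 1.5*0.05 + 273*0.06 = 252.543.
ᾱ = A/S = 0.161.

0.161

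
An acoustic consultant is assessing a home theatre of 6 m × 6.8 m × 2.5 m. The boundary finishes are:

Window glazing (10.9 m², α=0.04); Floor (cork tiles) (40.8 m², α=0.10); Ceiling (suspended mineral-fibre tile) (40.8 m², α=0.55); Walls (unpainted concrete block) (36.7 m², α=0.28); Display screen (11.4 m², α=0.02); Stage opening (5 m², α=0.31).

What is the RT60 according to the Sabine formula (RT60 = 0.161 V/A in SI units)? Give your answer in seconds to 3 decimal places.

Total absorption A = 10.9×0.04 + 40.8×0.10 + 40.8×0.55 + 36.7×0.28 + 11.4×0.02 + 5×0.31
  = 0.436 + 4.080 + 22.440 + 10.276 + 0.228 + 1.550 = 39.010 m² sabins.
Volume V = 6 × 6.8 × 2.5 = 102 m³.
Sabine: RT60 = 0.161 × 102 / 39.010 = 0.421 s.

0.421 s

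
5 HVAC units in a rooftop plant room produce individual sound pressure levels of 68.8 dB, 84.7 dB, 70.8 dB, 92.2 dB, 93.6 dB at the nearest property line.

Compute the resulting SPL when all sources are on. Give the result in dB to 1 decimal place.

96.3 dB

Converting to relative power and adding: 10^(68.8/10) + 10^(84.7/10) + 10^(70.8/10) + 10^(92.2/10) + 10^(93.6/10) = 4.265e+09.
L_total = 10·log₁₀(4.265e+09) = 96.3 dB.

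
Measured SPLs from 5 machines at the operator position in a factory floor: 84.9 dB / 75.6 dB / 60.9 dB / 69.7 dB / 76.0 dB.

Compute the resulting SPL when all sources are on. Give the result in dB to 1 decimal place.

Converting to relative power and adding: 10^(84.9/10) + 10^(75.6/10) + 10^(60.9/10) + 10^(69.7/10) + 10^(76.0/10) = 3.957e+08.
Combined level = 10 log₁₀(3.957e+08) = 86.0 dB.

86.0 dB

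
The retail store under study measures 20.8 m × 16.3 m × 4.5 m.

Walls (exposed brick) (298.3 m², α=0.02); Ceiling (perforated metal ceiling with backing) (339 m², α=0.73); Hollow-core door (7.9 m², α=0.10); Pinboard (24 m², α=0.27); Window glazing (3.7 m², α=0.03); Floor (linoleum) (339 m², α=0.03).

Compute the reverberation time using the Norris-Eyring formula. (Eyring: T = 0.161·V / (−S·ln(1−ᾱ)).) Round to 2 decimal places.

S = Σ Sᵢ = 1011.9 m².
Absorption A = 298.3×0.02 + 339×0.73 + 7.9×0.10 + 24×0.27 + 3.7×0.03 + 339×0.03 = 270.987 sabins.
Mean coefficient ᾱ = A/S = 0.2678.
−S·ln(1−ᾱ) = −1011.9 × ln(1 − 0.2678) = 315.411.
V = 20.8 × 16.3 × 4.5 = 1525.68 m³.
T = 0.161·V/[−S·ln(1−ᾱ)] = 0.161·1525.68/315.411 = 0.78 s.

0.78 sec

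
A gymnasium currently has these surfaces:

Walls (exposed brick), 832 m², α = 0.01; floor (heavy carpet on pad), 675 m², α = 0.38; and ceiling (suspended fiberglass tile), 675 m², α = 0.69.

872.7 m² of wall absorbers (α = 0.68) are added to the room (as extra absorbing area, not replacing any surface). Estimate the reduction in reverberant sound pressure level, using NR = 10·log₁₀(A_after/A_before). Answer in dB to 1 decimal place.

2.6 dB

Total absorption A_before = 832*0.01 + 675*0.38 + 675*0.69
  = 8.320 + 256.500 + 465.750 = 730.570 m² sabins.
Added absorption = 872.7 × 0.68 = 593.436 sabins.
A_after = 730.570 + 593.436 = 1324.006 sabins.
NR = 10·log₁₀(1324.006/730.570) = 2.6 dB.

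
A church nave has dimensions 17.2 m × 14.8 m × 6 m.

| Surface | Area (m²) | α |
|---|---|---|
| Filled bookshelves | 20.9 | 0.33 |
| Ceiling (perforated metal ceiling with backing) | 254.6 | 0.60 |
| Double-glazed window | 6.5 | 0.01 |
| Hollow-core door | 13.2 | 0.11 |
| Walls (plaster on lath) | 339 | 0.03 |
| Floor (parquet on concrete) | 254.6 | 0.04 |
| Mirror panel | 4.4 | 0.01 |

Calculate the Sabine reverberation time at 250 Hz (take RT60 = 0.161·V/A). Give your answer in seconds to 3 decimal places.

1.354 s

Equivalent absorption area: A = 20.9·0.33 + 254.6·0.60 + 6.5·0.01 + 13.2·0.11 + 339·0.03 + 254.6·0.04 + 4.4·0.01 = 181.572 m².
Volume V = 17.2 × 14.8 × 6 = 1527.36 m³.
Sabine: RT60 = 0.161 × 1527.36 / 181.572 = 1.354 s.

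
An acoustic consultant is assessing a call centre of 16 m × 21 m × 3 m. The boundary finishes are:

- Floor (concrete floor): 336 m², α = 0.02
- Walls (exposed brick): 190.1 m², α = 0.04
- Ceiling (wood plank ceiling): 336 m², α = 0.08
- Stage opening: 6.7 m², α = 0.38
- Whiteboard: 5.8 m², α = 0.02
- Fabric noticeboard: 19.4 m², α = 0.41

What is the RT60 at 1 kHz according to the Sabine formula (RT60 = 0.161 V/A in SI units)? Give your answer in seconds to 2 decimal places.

3.13 s

A = Σ Sᵢαᵢ = 336·0.02 + 190.1·0.04 + 336·0.08 + 6.7·0.38 + 5.8·0.02 + 19.4·0.41 = 51.820 sabins.
Volume V = 16 × 21 × 3 = 1008 m³.
T = 0.161 V/A = 0.161·1008/51.820 = 3.13 s.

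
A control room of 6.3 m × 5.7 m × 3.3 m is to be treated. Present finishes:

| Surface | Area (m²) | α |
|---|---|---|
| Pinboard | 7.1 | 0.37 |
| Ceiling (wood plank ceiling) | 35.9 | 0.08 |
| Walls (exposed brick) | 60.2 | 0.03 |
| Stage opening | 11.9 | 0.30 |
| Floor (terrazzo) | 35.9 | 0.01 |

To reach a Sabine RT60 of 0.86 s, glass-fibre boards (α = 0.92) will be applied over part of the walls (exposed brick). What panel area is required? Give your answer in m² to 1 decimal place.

12.3

Equivalent absorption area: A₁ = 7.1*0.37 + 35.9*0.08 + 60.2*0.03 + 11.9*0.30 + 35.9*0.01 = 11.234 m².
Required A₂ = 0.161·118.503/0.86 = 22.185 sabins.
ΔA needed = 22.185 − 11.234 = 10.951 sabins.
Net gain per m²: Δα = 0.92 − 0.03 = 0.89.
Area = ΔA/Δα = 10.951/0.89 = 12.3 m².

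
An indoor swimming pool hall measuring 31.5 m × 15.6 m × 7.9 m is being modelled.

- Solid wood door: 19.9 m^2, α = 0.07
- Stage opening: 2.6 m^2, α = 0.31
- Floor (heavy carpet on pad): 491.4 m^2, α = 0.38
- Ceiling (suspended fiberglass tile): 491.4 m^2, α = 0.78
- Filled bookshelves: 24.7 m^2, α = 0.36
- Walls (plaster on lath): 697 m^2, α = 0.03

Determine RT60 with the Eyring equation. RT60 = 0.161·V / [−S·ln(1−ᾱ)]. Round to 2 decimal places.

S = Σ Sᵢ = 1727.0 m^2.
Absorption A = 19.9·0.07 + 2.6·0.31 + 491.4·0.38 + 491.4·0.78 + 24.7·0.36 + 697·0.03 = 602.025 sabins.
Mean coefficient ᾱ = A/S = 0.3486.
−S·ln(1−ᾱ) = −1727.0 × ln(1 − 0.3486) = 740.246.
V = 31.5 × 15.6 × 7.9 = 3882.06 m³.
RT60 = 0.161 × 3882.06 / 740.246 = 0.84 s.

0.84 s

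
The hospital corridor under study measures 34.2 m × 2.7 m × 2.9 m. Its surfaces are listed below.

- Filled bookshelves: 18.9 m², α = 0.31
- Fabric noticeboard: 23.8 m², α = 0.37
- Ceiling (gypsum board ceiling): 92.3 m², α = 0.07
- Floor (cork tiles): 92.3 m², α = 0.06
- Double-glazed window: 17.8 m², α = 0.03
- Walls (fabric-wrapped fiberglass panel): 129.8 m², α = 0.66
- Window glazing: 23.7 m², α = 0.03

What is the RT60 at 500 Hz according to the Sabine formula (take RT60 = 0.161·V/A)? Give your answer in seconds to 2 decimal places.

Summing Sᵢαᵢ: 5.859 + 8.806 + 6.461 + 5.538 + 0.534 + 85.668 + 0.711 → A = 113.577 sabins.
V = 34.2·2.7·2.9 = 267.786 m³.
RT60 = 0.161 · V / A = 0.161 × 267.786 / 113.577 = 0.38 s.

0.38 s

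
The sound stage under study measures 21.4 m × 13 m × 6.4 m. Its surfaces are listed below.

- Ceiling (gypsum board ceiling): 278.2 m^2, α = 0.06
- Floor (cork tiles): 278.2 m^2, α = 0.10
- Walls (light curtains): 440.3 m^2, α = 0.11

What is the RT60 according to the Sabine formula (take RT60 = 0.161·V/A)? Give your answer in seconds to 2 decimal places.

3.08 s

Total absorption A = 278.2·0.06 + 278.2·0.10 + 440.3·0.11
  = 16.692 + 27.820 + 48.433 = 92.945 m^2 sabins.
Room volume: 1780.48 m³.
RT60 = 0.161 · V / A = 0.161 × 1780.48 / 92.945 = 3.08 s.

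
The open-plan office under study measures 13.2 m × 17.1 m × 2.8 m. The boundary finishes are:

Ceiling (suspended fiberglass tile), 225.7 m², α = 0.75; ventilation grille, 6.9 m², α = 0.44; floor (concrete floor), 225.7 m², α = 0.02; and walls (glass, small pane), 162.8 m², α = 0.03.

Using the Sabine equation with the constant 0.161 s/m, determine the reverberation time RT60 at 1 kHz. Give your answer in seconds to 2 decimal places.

Summing Sᵢαᵢ: 169.275 + 3.036 + 4.514 + 4.884 → A = 181.709 sabins.
Room volume: 632.016 m³.
T = 0.161 V/A = 0.161·632.016/181.709 = 0.56 s.

0.56 sec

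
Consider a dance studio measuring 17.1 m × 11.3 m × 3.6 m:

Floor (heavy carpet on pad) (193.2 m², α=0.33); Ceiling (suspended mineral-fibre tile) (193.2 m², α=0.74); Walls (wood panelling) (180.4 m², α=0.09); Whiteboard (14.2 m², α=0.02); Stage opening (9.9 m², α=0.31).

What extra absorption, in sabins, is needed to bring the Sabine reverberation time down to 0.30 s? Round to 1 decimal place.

147.0 sabins

Equivalent absorption area: A₁ = 193.2*0.33 + 193.2*0.74 + 180.4*0.09 + 14.2*0.02 + 9.9*0.31 = 226.313 m².
Target A₂ = 0.161·695.628/0.30 = 373.320 sabins (V = 695.628 m³).
Shortfall: 373.320 − 226.313 = 147.0 sabins.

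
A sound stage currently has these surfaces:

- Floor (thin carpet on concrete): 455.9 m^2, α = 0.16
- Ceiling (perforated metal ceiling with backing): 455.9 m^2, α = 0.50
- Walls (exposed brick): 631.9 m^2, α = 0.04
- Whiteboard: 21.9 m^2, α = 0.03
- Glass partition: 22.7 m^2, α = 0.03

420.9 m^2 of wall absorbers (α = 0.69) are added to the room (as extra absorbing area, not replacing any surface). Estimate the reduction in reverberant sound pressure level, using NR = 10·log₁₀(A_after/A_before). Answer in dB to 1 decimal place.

Equivalent absorption area: A_before = 455.9·0.16 + 455.9·0.50 + 631.9·0.04 + 21.9·0.03 + 22.7·0.03 = 327.508 m^2.
Added absorption = 420.9 × 0.69 = 290.421 sabins.
A_after = 327.508 + 290.421 = 617.929 sabins.
NR = 10·log₁₀(617.929/327.508) = 2.8 dB.

2.8 dB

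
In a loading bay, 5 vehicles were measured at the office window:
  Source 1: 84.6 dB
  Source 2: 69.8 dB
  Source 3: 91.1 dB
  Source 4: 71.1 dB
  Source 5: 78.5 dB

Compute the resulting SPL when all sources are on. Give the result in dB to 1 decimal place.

92.2 dB

Sum in the linear (power) domain: Σ 10^(Lᵢ/10) = 10^(84.6/10) + 10^(69.8/10) + 10^(91.1/10) + 10^(71.1/10) + 10^(78.5/10) = 1.67e+09.
L_total = 10·log₁₀(1.67e+09) = 92.2 dB.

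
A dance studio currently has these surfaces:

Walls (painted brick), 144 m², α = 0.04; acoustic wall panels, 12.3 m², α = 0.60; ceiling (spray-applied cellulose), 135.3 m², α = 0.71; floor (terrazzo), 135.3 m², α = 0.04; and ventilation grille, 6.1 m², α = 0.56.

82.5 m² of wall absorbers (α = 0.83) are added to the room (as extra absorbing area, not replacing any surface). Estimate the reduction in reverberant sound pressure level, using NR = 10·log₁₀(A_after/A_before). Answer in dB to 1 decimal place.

2.0 dB

Total absorption A_before = 144*0.04 + 12.3*0.60 + 135.3*0.71 + 135.3*0.04 + 6.1*0.56
  = 5.760 + 7.380 + 96.063 + 5.412 + 3.416 = 118.031 m² sabins.
Treatment contributes 82.5·0.83 = 68.475 sabins.
New total A_after = 186.506 sabins.
Reduction = 10 log₁₀(A_after/A_before) = 10 log₁₀(1.5801) = 2.0 dB.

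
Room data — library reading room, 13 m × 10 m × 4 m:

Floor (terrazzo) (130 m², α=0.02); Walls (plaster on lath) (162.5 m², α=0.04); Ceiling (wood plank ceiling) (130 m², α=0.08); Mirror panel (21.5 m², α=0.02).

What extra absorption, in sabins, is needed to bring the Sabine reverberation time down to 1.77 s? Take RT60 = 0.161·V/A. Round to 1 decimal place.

27.4 sabins

Equivalent absorption area: A₁ = 130*0.02 + 162.5*0.04 + 130*0.08 + 21.5*0.02 = 19.930 m².
Target A₂ = 0.161·520/1.77 = 47.299 sabins (V = 520 m³).
Shortfall: 47.299 − 19.930 = 27.4 sabins.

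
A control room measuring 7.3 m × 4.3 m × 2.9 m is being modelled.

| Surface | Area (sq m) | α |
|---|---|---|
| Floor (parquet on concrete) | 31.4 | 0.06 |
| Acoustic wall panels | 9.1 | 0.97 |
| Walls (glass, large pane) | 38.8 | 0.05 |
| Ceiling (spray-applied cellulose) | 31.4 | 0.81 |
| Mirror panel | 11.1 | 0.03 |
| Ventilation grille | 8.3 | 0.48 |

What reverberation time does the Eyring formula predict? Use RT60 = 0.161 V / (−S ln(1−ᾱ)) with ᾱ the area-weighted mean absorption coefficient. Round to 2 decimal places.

0.29 sec

S = Σ Sᵢ = 130.1 sq m.
Absorption A = 31.4·0.06 + 9.1·0.97 + 38.8·0.05 + 31.4·0.81 + 11.1·0.03 + 8.3·0.48 = 42.402 sabins.
ᾱ = 42.402 / 130.1 = 0.3259.
Eyring denominator: −S ln(1−ᾱ) = 51.308.
V = 7.3 × 4.3 × 2.9 = 91.031 m³.
T = 0.161·V/[−S·ln(1−ᾱ)] = 0.161·91.031/51.308 = 0.29 s.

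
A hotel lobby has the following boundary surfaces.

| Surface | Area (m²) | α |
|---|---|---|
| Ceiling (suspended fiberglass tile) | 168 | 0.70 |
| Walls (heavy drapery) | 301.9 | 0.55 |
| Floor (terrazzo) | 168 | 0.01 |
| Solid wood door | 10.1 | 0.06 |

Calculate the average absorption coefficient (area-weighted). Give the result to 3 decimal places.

S = Σ Sᵢ = 168 + 301.9 + 168 + 10.1 = 648.0 m².
A = 168·0.70 + 301.9·0.55 + 168·0.01 + 10.1·0.06 = 285.931 sabins.
ᾱ = 285.931 / 648.0 = 0.441.

0.441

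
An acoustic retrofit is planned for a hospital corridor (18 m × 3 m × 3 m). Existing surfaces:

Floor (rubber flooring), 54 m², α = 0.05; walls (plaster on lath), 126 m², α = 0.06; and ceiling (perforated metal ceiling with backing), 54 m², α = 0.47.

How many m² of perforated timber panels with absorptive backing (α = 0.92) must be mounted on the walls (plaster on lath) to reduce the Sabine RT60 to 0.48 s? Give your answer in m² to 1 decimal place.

21.7

Equivalent absorption area: A₁ = 54×0.05 + 126×0.06 + 54×0.47 = 35.640 m².
V = 162 m³. Target absorption A₂ = 0.161 × 162 / 0.48 = 54.338 sabins.
Absorption to add: 54.338 − 35.640 = 18.698 sabins.
Net gain per m²: Δα = 0.92 − 0.06 = 0.86.
Area = ΔA/Δα = 18.698/0.86 = 21.7 m².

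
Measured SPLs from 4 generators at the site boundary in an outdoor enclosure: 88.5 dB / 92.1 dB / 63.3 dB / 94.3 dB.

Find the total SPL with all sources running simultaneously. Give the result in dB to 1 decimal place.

97.0 dB

Sum in the linear (power) domain: Σ 10^(Lᵢ/10) = 10^(88.5/10) + 10^(92.1/10) + 10^(63.3/10) + 10^(94.3/10) = 5.023e+09.
Back to dB: 10·log₁₀ Σ = 97.0 dB.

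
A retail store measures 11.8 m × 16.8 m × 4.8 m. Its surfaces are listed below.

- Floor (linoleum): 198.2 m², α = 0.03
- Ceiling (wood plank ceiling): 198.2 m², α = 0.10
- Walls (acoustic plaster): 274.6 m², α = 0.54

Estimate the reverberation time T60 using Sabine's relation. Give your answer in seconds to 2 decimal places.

0.88 seconds

Total absorption A = 198.2·0.03 + 198.2·0.10 + 274.6·0.54
  = 5.946 + 19.820 + 148.284 = 174.050 m² sabins.
Volume V = 11.8 × 16.8 × 4.8 = 951.552 m³.
RT60 = 0.161 · V / A = 0.161 × 951.552 / 174.050 = 0.88 s.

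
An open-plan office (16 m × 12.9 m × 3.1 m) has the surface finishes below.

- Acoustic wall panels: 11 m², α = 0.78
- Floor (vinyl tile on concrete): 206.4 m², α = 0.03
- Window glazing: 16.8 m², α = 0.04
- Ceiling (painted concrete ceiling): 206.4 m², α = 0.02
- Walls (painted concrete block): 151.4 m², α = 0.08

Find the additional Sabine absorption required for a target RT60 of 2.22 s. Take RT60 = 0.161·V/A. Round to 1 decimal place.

14.7 sabins

Equivalent absorption area: A₁ = 11×0.78 + 206.4×0.03 + 16.8×0.04 + 206.4×0.02 + 151.4×0.08 = 31.684 m².
V = 639.84 m³. Required absorption A₂ = 0.161 × 639.84 / 2.22 = 46.403 sabins.
Additional absorption ΔA = 46.403 − 31.684 = 14.7 sabins.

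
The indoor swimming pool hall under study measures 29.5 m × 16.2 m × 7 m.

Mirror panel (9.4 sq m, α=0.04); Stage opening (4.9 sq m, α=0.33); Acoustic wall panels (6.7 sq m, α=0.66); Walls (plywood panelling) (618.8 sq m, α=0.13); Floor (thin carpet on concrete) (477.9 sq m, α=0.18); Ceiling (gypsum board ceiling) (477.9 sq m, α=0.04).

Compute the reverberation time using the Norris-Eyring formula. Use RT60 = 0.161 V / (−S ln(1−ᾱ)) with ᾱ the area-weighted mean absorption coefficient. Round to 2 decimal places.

2.63 s

S = Σ Sᵢ = 1595.6 sq m.
Σ(Sᵢαᵢ) = 9.4×0.04 + 4.9×0.33 + 6.7×0.66 + 618.8×0.13 + 477.9×0.18 + 477.9×0.04 = 191.997.
Mean coefficient ᾱ = A/S = 0.1203.
Eyring denominator: −S ln(1−ᾱ) = 204.515.
V = 29.5 × 16.2 × 7 = 3345.3 m³.
T = 0.161·V/[−S·ln(1−ᾱ)] = 0.161·3345.3/204.515 = 2.63 s.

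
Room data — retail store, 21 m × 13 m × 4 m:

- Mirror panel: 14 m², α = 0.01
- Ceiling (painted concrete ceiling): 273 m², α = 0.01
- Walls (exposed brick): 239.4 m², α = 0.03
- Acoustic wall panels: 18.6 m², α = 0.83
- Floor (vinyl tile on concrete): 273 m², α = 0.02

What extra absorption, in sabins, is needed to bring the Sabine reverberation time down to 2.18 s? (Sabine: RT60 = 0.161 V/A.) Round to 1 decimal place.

49.7 sabins

Summing Sᵢαᵢ: 0.140 + 2.730 + 7.182 + 15.438 + 5.460 → A₁ = 30.950 sabins.
V = 1092 m³. Required absorption A₂ = 0.161 × 1092 / 2.18 = 80.648 sabins.
Additional absorption ΔA = 80.648 − 30.950 = 49.7 sabins.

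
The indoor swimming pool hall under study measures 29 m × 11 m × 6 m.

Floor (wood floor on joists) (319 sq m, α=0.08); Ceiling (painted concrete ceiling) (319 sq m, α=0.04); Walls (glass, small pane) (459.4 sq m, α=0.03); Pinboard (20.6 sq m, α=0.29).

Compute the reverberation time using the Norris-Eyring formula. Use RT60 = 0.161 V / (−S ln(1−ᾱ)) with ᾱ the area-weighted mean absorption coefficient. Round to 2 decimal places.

5.17 s

S = Σ Sᵢ = 1118.0 sq m.
Absorption A = 319·0.08 + 319·0.04 + 459.4·0.03 + 20.6·0.29 = 58.036 sabins.
ᾱ = 58.036 / 1118.0 = 0.0519.
Eyring denominator: −S ln(1−ᾱ) = 59.584.
V = 29 × 11 × 6 = 1914 m³.
T = 0.161·V/[−S·ln(1−ᾱ)] = 0.161·1914/59.584 = 5.17 s.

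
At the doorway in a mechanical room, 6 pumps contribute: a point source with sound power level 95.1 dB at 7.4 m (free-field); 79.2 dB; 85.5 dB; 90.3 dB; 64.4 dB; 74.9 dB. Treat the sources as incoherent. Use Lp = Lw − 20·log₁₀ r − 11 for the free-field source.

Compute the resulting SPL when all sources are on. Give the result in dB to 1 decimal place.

91.9 dB

Source at 7.4 m: Lp = 95.1 − 20·log₁₀(7.4) − 11 = 66.7 dB.
Converting to relative power and adding: 10^(66.7/10) + 10^(79.2/10) + 10^(85.5/10) + 10^(90.3/10) + 10^(64.4/10) + 10^(74.9/10) = 1.548e+09.
Combined level = 10 log₁₀(1.548e+09) = 91.9 dB.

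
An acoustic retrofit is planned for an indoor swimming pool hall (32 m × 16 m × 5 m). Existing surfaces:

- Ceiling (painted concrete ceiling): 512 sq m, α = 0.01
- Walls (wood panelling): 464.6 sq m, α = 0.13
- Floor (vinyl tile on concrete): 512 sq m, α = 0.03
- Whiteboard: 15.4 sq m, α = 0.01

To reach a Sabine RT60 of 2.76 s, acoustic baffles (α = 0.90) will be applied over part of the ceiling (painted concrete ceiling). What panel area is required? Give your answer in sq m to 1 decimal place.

76.7

Equivalent absorption area: A₁ = 512·0.01 + 464.6·0.13 + 512·0.03 + 15.4·0.01 = 81.032 sq m.
Required A₂ = 0.161·2560/2.76 = 149.333 sabins.
Absorption to add: 149.333 − 81.032 = 68.301 sabins.
Net gain per sq m: Δα = 0.90 − 0.01 = 0.89.
Area = ΔA/Δα = 68.301/0.89 = 76.7 sq m.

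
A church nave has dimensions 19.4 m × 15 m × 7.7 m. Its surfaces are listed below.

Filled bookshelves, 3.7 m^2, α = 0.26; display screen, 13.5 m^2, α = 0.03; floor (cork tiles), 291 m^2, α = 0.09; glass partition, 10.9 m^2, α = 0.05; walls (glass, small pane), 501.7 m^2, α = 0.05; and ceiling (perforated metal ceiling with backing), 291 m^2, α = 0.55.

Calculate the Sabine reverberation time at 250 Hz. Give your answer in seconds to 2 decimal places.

1.69 s

Summing Sᵢαᵢ: 0.962 + 0.405 + 26.190 + 0.545 + 25.085 + 160.050 → A = 213.237 sabins.
Room volume: 2240.7 m³.
RT60 = 0.161 · V / A = 0.161 × 2240.7 / 213.237 = 1.69 s.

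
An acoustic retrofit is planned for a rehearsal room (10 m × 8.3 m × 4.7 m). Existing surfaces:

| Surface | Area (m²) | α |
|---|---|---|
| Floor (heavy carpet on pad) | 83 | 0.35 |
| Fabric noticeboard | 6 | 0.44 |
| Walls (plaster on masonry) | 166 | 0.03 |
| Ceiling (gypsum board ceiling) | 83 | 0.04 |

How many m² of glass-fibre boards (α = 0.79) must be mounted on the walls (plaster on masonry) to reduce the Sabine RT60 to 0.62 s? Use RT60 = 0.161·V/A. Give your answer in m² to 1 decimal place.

Equivalent absorption area: A₁ = 83*0.35 + 6*0.44 + 166*0.03 + 83*0.04 = 39.990 m².
V = 390.1 m³. Target absorption A₂ = 0.161 × 390.1 / 0.62 = 101.300 sabins.
Absorption to add: 101.300 − 39.990 = 61.310 sabins.
Each m² of panel replacing the walls (plaster on masonry) adds (0.79 − 0.03) = 0.76 sabins.
Panel area = 61.310 / 0.76 = 80.7 m².

80.7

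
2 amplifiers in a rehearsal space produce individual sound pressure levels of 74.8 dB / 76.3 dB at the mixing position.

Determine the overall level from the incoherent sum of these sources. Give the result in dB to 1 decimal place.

Converting to relative power and adding: 10^(74.8/10) + 10^(76.3/10) = 7.286e+07.
Combined level = 10 log₁₀(7.286e+07) = 78.6 dB.

78.6 dB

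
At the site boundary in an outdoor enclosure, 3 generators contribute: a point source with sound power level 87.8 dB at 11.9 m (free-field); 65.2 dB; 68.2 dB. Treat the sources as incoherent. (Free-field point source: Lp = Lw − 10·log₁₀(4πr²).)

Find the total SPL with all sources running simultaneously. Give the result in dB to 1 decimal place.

70.1 dB

Source at 11.9 m: Lp = 87.8 − 10·log₁₀(4π·11.9²) = 87.8 − 10·log₁₀(1779.524) = 55.3 dB.
Sum in the linear (power) domain: Σ 10^(Lᵢ/10) = 10^(55.3/10) + 10^(65.2/10) + 10^(68.2/10) = 1.026e+07.
L_total = 10·log₁₀(1.026e+07) = 70.1 dB.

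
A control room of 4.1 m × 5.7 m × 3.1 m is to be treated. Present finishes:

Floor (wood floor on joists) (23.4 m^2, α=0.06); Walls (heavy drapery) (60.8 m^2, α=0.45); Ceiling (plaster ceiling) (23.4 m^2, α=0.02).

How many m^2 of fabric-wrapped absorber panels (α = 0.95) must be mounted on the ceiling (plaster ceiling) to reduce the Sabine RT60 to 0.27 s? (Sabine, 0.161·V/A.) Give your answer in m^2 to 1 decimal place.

Equivalent absorption area: A₁ = 23.4*0.06 + 60.8*0.45 + 23.4*0.02 = 29.232 m^2.
Required A₂ = 0.161·72.447/0.27 = 43.200 sabins.
ΔA needed = 43.200 − 29.232 = 13.968 sabins.
Each m^2 of panel replacing the ceiling (plaster ceiling) adds (0.95 − 0.02) = 0.93 sabins.
Area = ΔA/Δα = 13.968/0.93 = 15.0 m^2.

15.0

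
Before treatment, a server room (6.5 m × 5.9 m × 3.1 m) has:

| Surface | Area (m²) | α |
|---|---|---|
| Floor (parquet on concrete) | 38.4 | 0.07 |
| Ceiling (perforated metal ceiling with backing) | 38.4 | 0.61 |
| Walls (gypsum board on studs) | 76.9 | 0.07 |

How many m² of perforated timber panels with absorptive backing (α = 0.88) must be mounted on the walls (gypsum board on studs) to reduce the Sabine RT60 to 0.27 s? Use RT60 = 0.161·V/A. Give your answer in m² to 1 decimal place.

Summing Sᵢαᵢ: 2.688 + 23.424 + 5.383 → A₁ = 31.495 sabins.
Required A₂ = 0.161·118.885/0.27 = 70.891 sabins.
Absorption to add: 70.891 − 31.495 = 39.396 sabins.
Each m² of panel replacing the walls (gypsum board on studs) adds (0.88 − 0.07) = 0.81 sabins.
Panel area = 39.396 / 0.81 = 48.6 m².

48.6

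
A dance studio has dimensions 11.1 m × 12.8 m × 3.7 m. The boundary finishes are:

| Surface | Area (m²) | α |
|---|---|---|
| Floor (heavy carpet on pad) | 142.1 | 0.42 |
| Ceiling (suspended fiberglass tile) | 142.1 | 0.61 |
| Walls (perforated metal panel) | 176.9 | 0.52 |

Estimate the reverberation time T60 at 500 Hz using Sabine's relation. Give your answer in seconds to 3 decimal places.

A = Σ Sᵢαᵢ = 142.1*0.42 + 142.1*0.61 + 176.9*0.52 = 238.351 sabins.
V = 11.1·12.8·3.7 = 525.696 m³.
Sabine: RT60 = 0.161 × 525.696 / 238.351 = 0.355 s.

0.355 s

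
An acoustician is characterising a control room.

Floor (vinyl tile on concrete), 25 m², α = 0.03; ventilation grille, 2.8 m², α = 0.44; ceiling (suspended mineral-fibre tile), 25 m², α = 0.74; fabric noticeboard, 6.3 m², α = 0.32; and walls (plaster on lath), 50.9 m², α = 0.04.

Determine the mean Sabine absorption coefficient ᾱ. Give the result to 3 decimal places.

Total surface area S = 110.0 m².
Weighted sum Σ Sα = 24.534.
ᾱ = 24.534 / 110.0 = 0.223.

0.223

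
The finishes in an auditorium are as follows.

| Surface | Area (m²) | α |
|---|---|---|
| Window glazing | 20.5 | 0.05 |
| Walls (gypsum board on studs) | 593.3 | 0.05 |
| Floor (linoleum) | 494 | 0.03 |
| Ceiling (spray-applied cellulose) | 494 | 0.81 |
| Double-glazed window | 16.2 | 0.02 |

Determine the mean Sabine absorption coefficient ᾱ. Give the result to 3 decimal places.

0.276

S = Σ Sᵢ = 20.5 + 593.3 + 494 + 494 + 16.2 = 1618.0 m².
A = 20.5·0.05 + 593.3·0.05 + 494·0.03 + 494·0.81 + 16.2·0.02 = 445.974 sabins.
ᾱ = 445.974 / 1618.0 = 0.276.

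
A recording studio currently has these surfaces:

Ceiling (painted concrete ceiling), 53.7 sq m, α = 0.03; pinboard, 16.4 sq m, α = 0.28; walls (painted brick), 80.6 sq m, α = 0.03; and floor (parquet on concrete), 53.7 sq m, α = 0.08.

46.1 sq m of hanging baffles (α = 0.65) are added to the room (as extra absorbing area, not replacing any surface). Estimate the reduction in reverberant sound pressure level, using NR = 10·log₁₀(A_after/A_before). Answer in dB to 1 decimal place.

5.2 dB

Total absorption A_before = 53.7×0.03 + 16.4×0.28 + 80.6×0.03 + 53.7×0.08
  = 1.611 + 4.592 + 2.418 + 4.296 = 12.917 sq m sabins.
Added absorption = 46.1 × 0.65 = 29.965 sabins.
New total A_after = 42.882 sabins.
NR = 10·log₁₀(42.882/12.917) = 5.2 dB.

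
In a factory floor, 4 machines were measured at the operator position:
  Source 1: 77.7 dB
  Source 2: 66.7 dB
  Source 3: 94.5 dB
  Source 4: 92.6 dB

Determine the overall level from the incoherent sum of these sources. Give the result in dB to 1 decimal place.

Converting to relative power and adding: 10^(77.7/10) + 10^(66.7/10) + 10^(94.5/10) + 10^(92.6/10) = 4.702e+09.
Back to dB: 10·log₁₀ Σ = 96.7 dB.

96.7 dB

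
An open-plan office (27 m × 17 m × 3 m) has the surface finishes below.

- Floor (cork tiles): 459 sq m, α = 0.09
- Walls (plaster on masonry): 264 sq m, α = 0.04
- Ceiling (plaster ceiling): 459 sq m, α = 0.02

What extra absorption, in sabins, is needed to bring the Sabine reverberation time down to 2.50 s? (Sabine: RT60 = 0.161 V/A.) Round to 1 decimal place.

A₁ = Σ Sᵢαᵢ = 459×0.09 + 264×0.04 + 459×0.02 = 61.050 sabins.
Target A₂ = 0.161·1377/2.50 = 88.679 sabins (V = 1377 m³).
ΔA = A₂ − A₁ = 88.679 − 61.050 = 27.6 sabins.

27.6 sabins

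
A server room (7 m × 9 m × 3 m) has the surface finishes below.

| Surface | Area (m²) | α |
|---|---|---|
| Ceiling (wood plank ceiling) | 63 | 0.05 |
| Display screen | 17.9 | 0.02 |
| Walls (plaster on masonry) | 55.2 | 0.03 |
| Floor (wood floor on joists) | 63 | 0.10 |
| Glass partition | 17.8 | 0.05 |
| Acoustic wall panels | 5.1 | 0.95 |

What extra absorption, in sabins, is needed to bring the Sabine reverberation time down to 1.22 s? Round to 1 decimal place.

Total absorption A₁ = 63*0.05 + 17.9*0.02 + 55.2*0.03 + 63*0.10 + 17.8*0.05 + 5.1*0.95
  = 3.150 + 0.358 + 1.656 + 6.300 + 0.890 + 4.845 = 17.199 m² sabins.
Target A₂ = 0.161·189/1.22 = 24.942 sabins (V = 189 m³).
ΔA = A₂ − A₁ = 24.942 − 17.199 = 7.7 sabins.

7.7 sabins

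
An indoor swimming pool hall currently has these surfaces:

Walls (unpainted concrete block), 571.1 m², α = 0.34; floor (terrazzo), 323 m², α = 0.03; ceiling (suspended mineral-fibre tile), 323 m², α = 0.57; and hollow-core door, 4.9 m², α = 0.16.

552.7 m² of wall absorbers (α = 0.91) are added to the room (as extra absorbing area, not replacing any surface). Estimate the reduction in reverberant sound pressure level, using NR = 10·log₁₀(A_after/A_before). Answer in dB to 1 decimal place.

A_before = Σ Sᵢαᵢ = 571.1*0.34 + 323*0.03 + 323*0.57 + 4.9*0.16 = 388.758 sabins.
Added absorption = 552.7 × 0.91 = 502.957 sabins.
A_after = 388.758 + 502.957 = 891.715 sabins.
NR = 10·log₁₀(891.715/388.758) = 3.6 dB.

3.6 dB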